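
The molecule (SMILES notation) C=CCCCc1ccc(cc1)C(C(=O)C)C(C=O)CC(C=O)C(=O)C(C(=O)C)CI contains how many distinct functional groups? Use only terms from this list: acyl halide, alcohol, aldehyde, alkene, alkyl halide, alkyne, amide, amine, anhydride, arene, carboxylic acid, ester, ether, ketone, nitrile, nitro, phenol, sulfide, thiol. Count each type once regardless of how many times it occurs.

5

Taking each segment in turn:
  CH2=CH: C=C double bond → alkene.
  C6H4: para-disubstituted benzene ring → arene.
  CH(COCH3): pendant –COCH3: carbonyl C bonded to two carbons → ketone.
  CH(CHO): pendant –CHO: carbonyl C bonded to C and H → aldehyde.
  CH(CHO): pendant –CHO: carbonyl C bonded to C and H → aldehyde.
  CO: –C(=O)– with carbon on both sides → ketone.
  CH(COCH3): pendant –COCH3: carbonyl C bonded to two carbons → ketone.
  CH2I: halogen on an sp³ carbon → alkyl halide.
Distinct types present: aldehyde, alkene, alkyl halide, arene, ketone.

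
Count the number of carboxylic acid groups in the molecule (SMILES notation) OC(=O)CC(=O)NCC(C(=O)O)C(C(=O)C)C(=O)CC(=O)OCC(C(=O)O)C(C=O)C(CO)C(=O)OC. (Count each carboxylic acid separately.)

Working along the chain:
  HOOC: –COOH: carbonyl C bonded to –OH and C → carboxylic acid (the –OH is not a separate alcohol).
  CH2CONHCH2: –C(=O)–N– linkage → amide (the N is not an amine).
  CH(COOH): pendant –COOH: carbonyl C bonded to C and –OH → carboxylic acid.
  CH(COCH3): pendant –COCH3: carbonyl C bonded to two carbons → ketone.
  CO: –C(=O)– with carbon on both sides → ketone.
  CH2COOCH2: –C(=O)–O–C with C on the carbonyl side → ester.
  CH(COOH): pendant –COOH: carbonyl C bonded to C and –OH → carboxylic acid.
  CH(CHO): pendant –CHO: carbonyl C bonded to C and H → aldehyde.
  CH(CH2OH): pendant –CH2OH on an sp³ backbone C → alcohol.
  COOCH3: –C(=O)OCH3: carbonyl C bonded to C and to –OCH3 → ester (not ketone + ether).
Carboxylic acid appears at: HOOC, CH(COOH), CH(COOH) → 3.

3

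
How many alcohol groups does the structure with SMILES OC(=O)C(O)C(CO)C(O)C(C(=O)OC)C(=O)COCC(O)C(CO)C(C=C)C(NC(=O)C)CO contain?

–COOH: carbonyl C bonded to –OH and C → carboxylic acid (the –OH is not a separate alcohol).
–OH on an sp³ carbon → alcohol (secondary).
pendant –CH2OH on an sp³ backbone C → alcohol.
–OH on an sp³ carbon → alcohol (secondary).
pendant –COOCH3: carbonyl C bonded to C and –OCH3 → ester.
–C(=O)– with carbon on both sides → ketone.
C–O–C with sp³ carbons on both sides and no adjacent C=O → ether.
–OH on an sp³ carbon → alcohol (secondary).
pendant –CH2OH on an sp³ backbone C → alcohol.
pendant –CH=CH2: C=C double bond → alkene.
pendant –NHC(=O)CH3: N bonded to a carbonyl → amide (not amine).
–OH on an sp³ carbon → alcohol.
Alcohol appears at: CH(OH), CH(CH2OH), CH(OH), CH(OH), CH(CH2OH), CH2OH → 6.

6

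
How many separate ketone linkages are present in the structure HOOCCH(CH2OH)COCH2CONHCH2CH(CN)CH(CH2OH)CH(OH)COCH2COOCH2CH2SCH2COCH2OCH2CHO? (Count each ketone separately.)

3

Taking each segment in turn:
  HOOC: –COOH: carbonyl C bonded to –OH and C → carboxylic acid (the –OH is not a separate alcohol).
  CH(CH2OH): pendant –CH2OH on an sp³ backbone C → alcohol.
  CO: –C(=O)– with carbon on both sides → ketone.
  CH2CONHCH2: –C(=O)–N– linkage → amide (the N is not an amine).
  CH(CN): pendant –C≡N: nitrile.
  CH(CH2OH): pendant –CH2OH on an sp³ backbone C → alcohol.
  CH(OH): –OH on an sp³ carbon → alcohol (secondary).
  CO: –C(=O)– with carbon on both sides → ketone.
  CH2COOCH2: –C(=O)–O–C with C on the carbonyl side → ester.
  CH2SCH2: C–S–C linkage → sulfide (thioether).
  CO: –C(=O)– with carbon on both sides → ketone.
  CH2OCH2: C–O–C with sp³ carbons on both sides and no adjacent C=O → ether.
  CHO: terminal –CHO: carbonyl C bonded to H and C → aldehyde.
Ketone appears at: CO, CO, CO → 3.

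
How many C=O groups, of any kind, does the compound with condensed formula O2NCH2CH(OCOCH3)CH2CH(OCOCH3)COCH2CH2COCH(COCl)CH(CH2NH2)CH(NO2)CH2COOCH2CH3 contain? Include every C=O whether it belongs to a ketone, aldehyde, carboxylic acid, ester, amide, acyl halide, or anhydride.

CH(OCOCH3): ester, 1 C=O (running total 1).
CH(OCOCH3): ester, 1 C=O (running total 2).
CO: ketone, 1 C=O (running total 3).
CO: ketone, 1 C=O (running total 4).
CH(COCl): acyl halide, 1 C=O (running total 5).
CH2COOCH2: ester, 1 C=O (running total 6).

6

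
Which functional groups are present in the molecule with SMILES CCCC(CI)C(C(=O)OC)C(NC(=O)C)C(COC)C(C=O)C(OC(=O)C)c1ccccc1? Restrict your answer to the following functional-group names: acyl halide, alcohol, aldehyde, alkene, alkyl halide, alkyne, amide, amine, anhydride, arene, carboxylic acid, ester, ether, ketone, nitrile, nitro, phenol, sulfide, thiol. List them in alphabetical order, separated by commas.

Taking each segment in turn:
  CH(CH2I): pendant –CH2X: halogen on sp³ carbon → alkyl halide.
  CH(COOCH3): pendant –COOCH3: carbonyl C bonded to C and –OCH3 → ester.
  CH(NHCOCH3): pendant –NHC(=O)CH3: N bonded to a carbonyl → amide (not amine).
  CH(CH2OCH3): pendant –CH2OCH3: C–O–C linkage → ether.
  CH(CHO): pendant –CHO: carbonyl C bonded to C and H → aldehyde.
  CH(OCOCH3): pendant –OC(=O)CH3: an acyloxy group → ester.
  C6H5: –C6H5 phenyl ring → arene.

aldehyde, alkyl halide, amide, arene, ester, ether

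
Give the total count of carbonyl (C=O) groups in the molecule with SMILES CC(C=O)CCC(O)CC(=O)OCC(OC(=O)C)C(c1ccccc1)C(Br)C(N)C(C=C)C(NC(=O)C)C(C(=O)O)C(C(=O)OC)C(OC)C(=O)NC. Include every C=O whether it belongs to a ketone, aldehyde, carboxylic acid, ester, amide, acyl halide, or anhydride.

CH(CHO): aldehyde, 1 C=O (running total 1).
CH2COOCH2: ester, 1 C=O (running total 2).
CH(OCOCH3): ester, 1 C=O (running total 3).
CH(NHCOCH3): amide, 1 C=O (running total 4).
CH(COOH): carboxylic acid, 1 C=O (running total 5).
CH(COOCH3): ester, 1 C=O (running total 6).
CONHCH3: amide, 1 C=O (running total 7).

7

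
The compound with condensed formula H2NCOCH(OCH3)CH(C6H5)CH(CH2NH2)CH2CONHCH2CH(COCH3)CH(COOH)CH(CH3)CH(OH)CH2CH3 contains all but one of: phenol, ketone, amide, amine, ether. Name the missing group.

phenol

amine: present (CH(CH2NH2) — pendant –CH2NH2: N on sp³ C, no adjacent C=O → amine).
ether: present (CH(OCH3) — pendant –OCH3: C–O–C with sp³ C, no adjacent C=O → ether).
ketone: present (CH(COCH3) — pendant –COCH3: carbonyl C bonded to two carbons → ketone).
amide: present (H2NCO — –C(=O)NH2: carbonyl C bonded to C and to N → amide (the N is not a separate amine)).
phenol: absent. In CH(OH), the –OH is on an sp³ carbon, not on an aromatic ring, so it is an alcohol.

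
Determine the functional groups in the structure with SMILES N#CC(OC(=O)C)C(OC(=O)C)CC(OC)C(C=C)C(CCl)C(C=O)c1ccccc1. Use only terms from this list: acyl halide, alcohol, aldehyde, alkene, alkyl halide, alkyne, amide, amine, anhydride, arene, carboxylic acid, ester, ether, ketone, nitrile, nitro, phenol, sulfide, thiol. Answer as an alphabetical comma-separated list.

N≡C–: carbon triple-bonded to nitrogen → nitrile.
pendant –OC(=O)CH3: an acyloxy group → ester.
pendant –OC(=O)CH3: an acyloxy group → ester.
pendant –OCH3: C–O–C with sp³ C, no adjacent C=O → ether.
pendant –CH=CH2: C=C double bond → alkene.
pendant –CH2X: halogen on sp³ carbon → alkyl halide.
pendant –CHO: carbonyl C bonded to C and H → aldehyde.
–C6H5 phenyl ring → arene.

aldehyde, alkene, alkyl halide, arene, ester, ether, nitrile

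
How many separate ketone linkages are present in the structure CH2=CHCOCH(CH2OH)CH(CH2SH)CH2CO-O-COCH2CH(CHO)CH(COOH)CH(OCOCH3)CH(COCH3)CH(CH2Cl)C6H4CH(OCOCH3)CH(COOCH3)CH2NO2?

2

Working along the chain:
  CH2=CH: C=C double bond → alkene.
  CO: –C(=O)– with carbon on both sides → ketone.
  CH(CH2OH): pendant –CH2OH on an sp³ backbone C → alcohol.
  CH(CH2SH): pendant –CH2SH → thiol.
  CH2CO-O-COCH2: two acyl groups sharing one oxygen, –C(=O)–O–C(=O)– → anhydride.
  CH(CHO): pendant –CHO: carbonyl C bonded to C and H → aldehyde.
  CH(COOH): pendant –COOH: carbonyl C bonded to C and –OH → carboxylic acid.
  CH(OCOCH3): pendant –OC(=O)CH3: an acyloxy group → ester.
  CH(COCH3): pendant –COCH3: carbonyl C bonded to two carbons → ketone.
  CH(CH2Cl): pendant –CH2X: halogen on sp³ carbon → alkyl halide.
  C6H4: para-disubstituted benzene ring → arene.
  CH(OCOCH3): pendant –OC(=O)CH3: an acyloxy group → ester.
  CH(COOCH3): pendant –COOCH3: carbonyl C bonded to C and –OCH3 → ester.
  CH2NO2: –NO2 on carbon → nitro group.
Ketone appears at: CO, CH(COCH3) → 2.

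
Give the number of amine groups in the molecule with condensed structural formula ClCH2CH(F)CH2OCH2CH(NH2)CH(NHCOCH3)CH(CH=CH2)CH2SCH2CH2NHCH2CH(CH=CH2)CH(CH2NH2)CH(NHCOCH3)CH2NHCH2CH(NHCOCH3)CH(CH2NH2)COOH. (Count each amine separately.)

5

Reading the structure from left to right:
  ClCH2: halogen on an sp³ carbon → alkyl halide.
  CH(F): halogen on an sp³ carbon → alkyl halide.
  CH2OCH2: C–O–C with sp³ carbons on both sides and no adjacent C=O → ether.
  CH(NH2): –NH2 on an sp³ carbon with no adjacent C=O → amine.
  CH(NHCOCH3): pendant –NHC(=O)CH3: N bonded to a carbonyl → amide (not amine).
  CH(CH=CH2): pendant –CH=CH2: C=C double bond → alkene.
  CH2SCH2: C–S–C linkage → sulfide (thioether).
  CH2NHCH2: C–N–C with sp³ carbons and no adjacent C=O → amine (secondary).
  CH(CH=CH2): pendant –CH=CH2: C=C double bond → alkene.
  CH(CH2NH2): pendant –CH2NH2: N on sp³ C, no adjacent C=O → amine.
  CH(NHCOCH3): pendant –NHC(=O)CH3: N bonded to a carbonyl → amide (not amine).
  CH2NHCH2: C–N–C with sp³ carbons and no adjacent C=O → amine (secondary).
  CH(NHCOCH3): pendant –NHC(=O)CH3: N bonded to a carbonyl → amide (not amine).
  CH(CH2NH2): pendant –CH2NH2: N on sp³ C, no adjacent C=O → amine.
  COOH: –COOH: carbonyl C bonded to –OH and C → carboxylic acid (the –OH is not a separate alcohol).
Amine appears at: CH(NH2), CH2NHCH2, CH(CH2NH2), CH2NHCH2, CH(CH2NH2) → 5.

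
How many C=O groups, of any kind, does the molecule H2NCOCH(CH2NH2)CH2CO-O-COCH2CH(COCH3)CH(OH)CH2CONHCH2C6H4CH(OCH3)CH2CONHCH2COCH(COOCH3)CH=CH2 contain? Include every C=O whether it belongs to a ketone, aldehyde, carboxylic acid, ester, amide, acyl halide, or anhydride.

H2NCO: amide, 1 C=O (running total 1).
CH2CO-O-COCH2: anhydride, 2 C=O (running total 3).
CH(COCH3): ketone, 1 C=O (running total 4).
CH2CONHCH2: amide, 1 C=O (running total 5).
CH2CONHCH2: amide, 1 C=O (running total 6).
CO: ketone, 1 C=O (running total 7).
CH(COOCH3): ester, 1 C=O (running total 8).

8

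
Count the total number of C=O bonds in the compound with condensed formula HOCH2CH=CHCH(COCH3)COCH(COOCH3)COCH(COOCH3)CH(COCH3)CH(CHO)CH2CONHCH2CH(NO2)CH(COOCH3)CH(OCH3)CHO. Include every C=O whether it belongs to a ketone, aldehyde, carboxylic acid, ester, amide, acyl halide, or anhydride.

CH(COCH3): ketone, 1 C=O (running total 1).
CO: ketone, 1 C=O (running total 2).
CH(COOCH3): ester, 1 C=O (running total 3).
CO: ketone, 1 C=O (running total 4).
CH(COOCH3): ester, 1 C=O (running total 5).
CH(COCH3): ketone, 1 C=O (running total 6).
CH(CHO): aldehyde, 1 C=O (running total 7).
CH2CONHCH2: amide, 1 C=O (running total 8).
CH(COOCH3): ester, 1 C=O (running total 9).
CHO: aldehyde, 1 C=O (running total 10).

10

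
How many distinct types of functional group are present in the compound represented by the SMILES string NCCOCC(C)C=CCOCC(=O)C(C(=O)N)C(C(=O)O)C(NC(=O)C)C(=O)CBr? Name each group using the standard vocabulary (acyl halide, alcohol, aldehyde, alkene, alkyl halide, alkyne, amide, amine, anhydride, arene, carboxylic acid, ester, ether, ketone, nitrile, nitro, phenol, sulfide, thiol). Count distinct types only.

Taking each segment in turn:
  H2NCH2: –NH2 on an sp³ carbon with no adjacent C=O → amine.
  CH2OCH2: C–O–C with sp³ carbons on both sides and no adjacent C=O → ether.
  CH=CH: C=C double bond → alkene.
  CH2OCH2: C–O–C with sp³ carbons on both sides and no adjacent C=O → ether.
  CO: –C(=O)– with carbon on both sides → ketone.
  CH(CONH2): pendant –CONH2: carbonyl C bonded to C and N → amide.
  CH(COOH): pendant –COOH: carbonyl C bonded to C and –OH → carboxylic acid.
  CH(NHCOCH3): pendant –NHC(=O)CH3: N bonded to a carbonyl → amide (not amine).
  CO: –C(=O)– with carbon on both sides → ketone.
  CH2Br: halogen on an sp³ carbon → alkyl halide.
Distinct types present: alkene, alkyl halide, amide, amine, carboxylic acid, ether, ketone.

7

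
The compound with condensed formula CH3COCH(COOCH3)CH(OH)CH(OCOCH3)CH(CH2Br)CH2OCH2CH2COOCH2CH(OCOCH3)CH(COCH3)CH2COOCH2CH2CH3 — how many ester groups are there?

Taking each segment in turn:
  CO: –C(=O)– with carbon on both sides → ketone.
  CH(COOCH3): pendant –COOCH3: carbonyl C bonded to C and –OCH3 → ester.
  CH(OH): –OH on an sp³ carbon → alcohol (secondary).
  CH(OCOCH3): pendant –OC(=O)CH3: an acyloxy group → ester.
  CH(CH2Br): pendant –CH2X: halogen on sp³ carbon → alkyl halide.
  CH2OCH2: C–O–C with sp³ carbons on both sides and no adjacent C=O → ether.
  CH2COOCH2: –C(=O)–O–C with C on the carbonyl side → ester.
  CH(OCOCH3): pendant –OC(=O)CH3: an acyloxy group → ester.
  CH(COCH3): pendant –COCH3: carbonyl C bonded to two carbons → ketone.
  CH2COOCH2: –C(=O)–O–C with C on the carbonyl side → ester.
Ester appears at: CH(COOCH3), CH(OCOCH3), CH2COOCH2, CH(OCOCH3), CH2COOCH2 → 5.

5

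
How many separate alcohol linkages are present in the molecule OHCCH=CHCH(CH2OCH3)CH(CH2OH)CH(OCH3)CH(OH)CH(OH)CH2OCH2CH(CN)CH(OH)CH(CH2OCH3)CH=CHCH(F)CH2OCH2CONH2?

terminal –CHO: carbonyl C bonded to H and C → aldehyde.
C=C double bond → alkene.
pendant –CH2OCH3: C–O–C linkage → ether.
pendant –CH2OH on an sp³ backbone C → alcohol.
pendant –OCH3: C–O–C with sp³ C, no adjacent C=O → ether.
–OH on an sp³ carbon → alcohol (secondary).
–OH on an sp³ carbon → alcohol (secondary).
C–O–C with sp³ carbons on both sides and no adjacent C=O → ether.
pendant –C≡N: nitrile.
–OH on an sp³ carbon → alcohol (secondary).
pendant –CH2OCH3: C–O–C linkage → ether.
C=C double bond → alkene.
halogen on an sp³ carbon → alkyl halide.
C–O–C with sp³ carbons on both sides and no adjacent C=O → ether.
–C(=O)NH2: carbonyl C bonded to C and to N → amide (the N is not a separate amine).
Alcohol appears at: CH(CH2OH), CH(OH), CH(OH), CH(OH) → 4.

4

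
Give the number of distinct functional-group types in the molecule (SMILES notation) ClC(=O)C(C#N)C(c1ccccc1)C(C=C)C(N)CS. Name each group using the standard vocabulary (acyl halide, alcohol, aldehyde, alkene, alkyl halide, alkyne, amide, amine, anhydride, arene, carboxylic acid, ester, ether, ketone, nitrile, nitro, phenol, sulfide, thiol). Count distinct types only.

Taking each segment in turn:
  ClCO: –C(=O)Cl: carbonyl C bonded to C and to a halogen → acyl halide (not alkyl halide).
  CH(CN): pendant –C≡N: nitrile.
  CH(C6H5): pendant –C6H5: benzene ring → arene.
  CH(CH=CH2): pendant –CH=CH2: C=C double bond → alkene.
  CH(NH2): –NH2 on an sp³ carbon with no adjacent C=O → amine.
  CH2SH: –SH on an sp³ carbon → thiol.
Distinct types present: acyl halide, alkene, amine, arene, nitrile, thiol.

6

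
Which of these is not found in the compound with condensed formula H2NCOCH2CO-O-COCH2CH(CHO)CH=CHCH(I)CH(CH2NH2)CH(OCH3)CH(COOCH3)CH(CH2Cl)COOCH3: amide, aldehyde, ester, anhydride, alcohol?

amide: present (H2NCO — –C(=O)NH2: carbonyl C bonded to C and to N → amide (the N is not a separate amine)).
anhydride: present (CH2CO-O-COCH2 — two acyl groups sharing one oxygen, –C(=O)–O–C(=O)– → anhydride).
ester: present (CH(COOCH3) — pendant –COOCH3: carbonyl C bonded to C and –OCH3 → ester).
aldehyde: present (CH(CHO) — pendant –CHO: carbonyl C bonded to C and H → aldehyde).
alcohol: no segment matches this pattern.

alcohol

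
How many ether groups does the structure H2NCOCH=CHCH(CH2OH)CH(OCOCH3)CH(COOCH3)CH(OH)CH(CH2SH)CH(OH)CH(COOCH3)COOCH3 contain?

Taking each segment in turn:
  H2NCO: –C(=O)NH2: carbonyl C bonded to C and to N → amide (the N is not a separate amine).
  CH=CH: C=C double bond → alkene.
  CH(CH2OH): pendant –CH2OH on an sp³ backbone C → alcohol.
  CH(OCOCH3): pendant –OC(=O)CH3: an acyloxy group → ester.
  CH(COOCH3): pendant –COOCH3: carbonyl C bonded to C and –OCH3 → ester.
  CH(OH): –OH on an sp³ carbon → alcohol (secondary).
  CH(CH2SH): pendant –CH2SH → thiol.
  CH(OH): –OH on an sp³ carbon → alcohol (secondary).
  CH(COOCH3): pendant –COOCH3: carbonyl C bonded to C and –OCH3 → ester.
  COOCH3: –C(=O)OCH3: carbonyl C bonded to C and to –OCH3 → ester (not ketone + ether).
No segment is a ether: CH(CH2OH) is alcohol, not ether; CH(OCOCH3) is ester, not ether; CH(COOCH3) is ester, not ether. → 0.

0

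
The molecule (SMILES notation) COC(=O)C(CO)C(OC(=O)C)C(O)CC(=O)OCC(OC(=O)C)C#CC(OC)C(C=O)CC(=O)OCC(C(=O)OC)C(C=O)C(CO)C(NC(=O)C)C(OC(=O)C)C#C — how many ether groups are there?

Working along the chain:
  CH3OOC: CH3O–C(=O)–: carbonyl C bonded to C and to –OCH3 → ester (not ketone + ether).
  CH(CH2OH): pendant –CH2OH on an sp³ backbone C → alcohol.
  CH(OCOCH3): pendant –OC(=O)CH3: an acyloxy group → ester.
  CH(OH): –OH on an sp³ carbon → alcohol (secondary).
  CH2COOCH2: –C(=O)–O–C with C on the carbonyl side → ester.
  CH(OCOCH3): pendant –OC(=O)CH3: an acyloxy group → ester.
  C≡C: C≡C triple bond → alkyne.
  CH(OCH3): pendant –OCH3: C–O–C with sp³ C, no adjacent C=O → ether.
  CH(CHO): pendant –CHO: carbonyl C bonded to C and H → aldehyde.
  CH2COOCH2: –C(=O)–O–C with C on the carbonyl side → ester.
  CH(COOCH3): pendant –COOCH3: carbonyl C bonded to C and –OCH3 → ester.
  CH(CHO): pendant –CHO: carbonyl C bonded to C and H → aldehyde.
  CH(CH2OH): pendant –CH2OH on an sp³ backbone C → alcohol.
  CH(NHCOCH3): pendant –NHC(=O)CH3: N bonded to a carbonyl → amide (not amine).
  CH(OCOCH3): pendant –OC(=O)CH3: an acyloxy group → ester.
  C≡CH: C≡C triple bond → alkyne.
Ether appears at: CH(OCH3) → 1.

1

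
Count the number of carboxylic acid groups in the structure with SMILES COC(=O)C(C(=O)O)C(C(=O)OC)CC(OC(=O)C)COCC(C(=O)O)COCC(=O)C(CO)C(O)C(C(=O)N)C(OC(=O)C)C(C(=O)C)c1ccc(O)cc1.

2

Taking each segment in turn:
  CH3OOC: CH3O–C(=O)–: carbonyl C bonded to C and to –OCH3 → ester (not ketone + ether).
  CH(COOH): pendant –COOH: carbonyl C bonded to C and –OH → carboxylic acid.
  CH(COOCH3): pendant –COOCH3: carbonyl C bonded to C and –OCH3 → ester.
  CH(OCOCH3): pendant –OC(=O)CH3: an acyloxy group → ester.
  CH2OCH2: C–O–C with sp³ carbons on both sides and no adjacent C=O → ether.
  CH(COOH): pendant –COOH: carbonyl C bonded to C and –OH → carboxylic acid.
  CH2OCH2: C–O–C with sp³ carbons on both sides and no adjacent C=O → ether.
  CO: –C(=O)– with carbon on both sides → ketone.
  CH(CH2OH): pendant –CH2OH on an sp³ backbone C → alcohol.
  CH(OH): –OH on an sp³ carbon → alcohol (secondary).
  CH(CONH2): pendant –CONH2: carbonyl C bonded to C and N → amide.
  CH(OCOCH3): pendant –OC(=O)CH3: an acyloxy group → ester.
  CH(COCH3): pendant –COCH3: carbonyl C bonded to two carbons → ketone.
  C6H4OH: –OH attached directly to an aromatic ring → phenol (not alcohol); the ring itself is an arene.
Carboxylic acid appears at: CH(COOH), CH(COOH) → 2.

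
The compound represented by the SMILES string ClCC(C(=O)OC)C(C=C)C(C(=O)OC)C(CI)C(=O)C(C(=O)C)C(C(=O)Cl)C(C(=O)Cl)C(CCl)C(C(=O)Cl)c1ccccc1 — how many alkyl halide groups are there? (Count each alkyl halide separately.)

halogen on an sp³ carbon → alkyl halide.
pendant –COOCH3: carbonyl C bonded to C and –OCH3 → ester.
pendant –CH=CH2: C=C double bond → alkene.
pendant –COOCH3: carbonyl C bonded to C and –OCH3 → ester.
pendant –CH2X: halogen on sp³ carbon → alkyl halide.
–C(=O)– with carbon on both sides → ketone.
pendant –COCH3: carbonyl C bonded to two carbons → ketone.
pendant –C(=O)X: carbonyl C bonded to C and halogen → acyl halide.
pendant –C(=O)X: carbonyl C bonded to C and halogen → acyl halide.
pendant –CH2X: halogen on sp³ carbon → alkyl halide.
pendant –C(=O)X: carbonyl C bonded to C and halogen → acyl halide.
–C6H5 phenyl ring → arene.
Alkyl halide appears at: ClCH2, CH(CH2I), CH(CH2Cl) → 3.

3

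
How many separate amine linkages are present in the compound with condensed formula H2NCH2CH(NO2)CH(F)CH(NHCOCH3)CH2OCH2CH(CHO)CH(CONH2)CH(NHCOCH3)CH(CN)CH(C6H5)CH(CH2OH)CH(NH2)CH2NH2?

3

Working along the chain:
  H2NCH2: –NH2 on an sp³ carbon with no adjacent C=O → amine.
  CH(NO2): –NO2 on an sp³ carbon → nitro (the N=O is not a carbonyl).
  CH(F): halogen on an sp³ carbon → alkyl halide.
  CH(NHCOCH3): pendant –NHC(=O)CH3: N bonded to a carbonyl → amide (not amine).
  CH2OCH2: C–O–C with sp³ carbons on both sides and no adjacent C=O → ether.
  CH(CHO): pendant –CHO: carbonyl C bonded to C and H → aldehyde.
  CH(CONH2): pendant –CONH2: carbonyl C bonded to C and N → amide.
  CH(NHCOCH3): pendant –NHC(=O)CH3: N bonded to a carbonyl → amide (not amine).
  CH(CN): pendant –C≡N: nitrile.
  CH(C6H5): pendant –C6H5: benzene ring → arene.
  CH(CH2OH): pendant –CH2OH on an sp³ backbone C → alcohol.
  CH(NH2): –NH2 on an sp³ carbon with no adjacent C=O → amine.
  CH2NH2: –NH2 on an sp³ carbon with no adjacent C=O → amine.
Amine appears at: H2NCH2, CH(NH2), CH2NH2 → 3.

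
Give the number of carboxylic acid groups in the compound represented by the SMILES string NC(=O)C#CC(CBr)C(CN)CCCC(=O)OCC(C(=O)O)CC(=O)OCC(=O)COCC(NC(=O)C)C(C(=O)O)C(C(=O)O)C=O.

3

–C(=O)NH2: carbonyl C bonded to C and to N → amide (the N is not a separate amine).
C≡C triple bond → alkyne.
pendant –CH2X: halogen on sp³ carbon → alkyl halide.
pendant –CH2NH2: N on sp³ C, no adjacent C=O → amine.
–C(=O)–O–C with C on the carbonyl side → ester.
pendant –COOH: carbonyl C bonded to C and –OH → carboxylic acid.
–C(=O)–O–C with C on the carbonyl side → ester.
–C(=O)– with carbon on both sides → ketone.
C–O–C with sp³ carbons on both sides and no adjacent C=O → ether.
pendant –NHC(=O)CH3: N bonded to a carbonyl → amide (not amine).
pendant –COOH: carbonyl C bonded to C and –OH → carboxylic acid.
pendant –COOH: carbonyl C bonded to C and –OH → carboxylic acid.
terminal –CHO: carbonyl C bonded to H and C → aldehyde.
Carboxylic acid appears at: CH(COOH), CH(COOH), CH(COOH) → 3.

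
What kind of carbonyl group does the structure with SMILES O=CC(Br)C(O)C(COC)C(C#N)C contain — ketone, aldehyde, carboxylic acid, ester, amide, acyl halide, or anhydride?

The carbonyl is in the OHC segment: terminal –CHO: carbonyl C bonded to H and C → aldehyde.

aldehyde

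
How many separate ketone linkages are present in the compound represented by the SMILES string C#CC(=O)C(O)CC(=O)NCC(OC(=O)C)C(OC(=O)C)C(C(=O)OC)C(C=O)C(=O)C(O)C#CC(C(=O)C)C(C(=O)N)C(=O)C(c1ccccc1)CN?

4

Taking each segment in turn:
  HC≡C: C≡C triple bond → alkyne.
  CO: –C(=O)– with carbon on both sides → ketone.
  CH(OH): –OH on an sp³ carbon → alcohol (secondary).
  CH2CONHCH2: –C(=O)–N– linkage → amide (the N is not an amine).
  CH(OCOCH3): pendant –OC(=O)CH3: an acyloxy group → ester.
  CH(OCOCH3): pendant –OC(=O)CH3: an acyloxy group → ester.
  CH(COOCH3): pendant –COOCH3: carbonyl C bonded to C and –OCH3 → ester.
  CH(CHO): pendant –CHO: carbonyl C bonded to C and H → aldehyde.
  CO: –C(=O)– with carbon on both sides → ketone.
  CH(OH): –OH on an sp³ carbon → alcohol (secondary).
  C≡C: C≡C triple bond → alkyne.
  CH(COCH3): pendant –COCH3: carbonyl C bonded to two carbons → ketone.
  CH(CONH2): pendant –CONH2: carbonyl C bonded to C and N → amide.
  CO: –C(=O)– with carbon on both sides → ketone.
  CH(C6H5): pendant –C6H5: benzene ring → arene.
  CH2NH2: –NH2 on an sp³ carbon with no adjacent C=O → amine.
Ketone appears at: CO, CO, CH(COCH3), CO → 4.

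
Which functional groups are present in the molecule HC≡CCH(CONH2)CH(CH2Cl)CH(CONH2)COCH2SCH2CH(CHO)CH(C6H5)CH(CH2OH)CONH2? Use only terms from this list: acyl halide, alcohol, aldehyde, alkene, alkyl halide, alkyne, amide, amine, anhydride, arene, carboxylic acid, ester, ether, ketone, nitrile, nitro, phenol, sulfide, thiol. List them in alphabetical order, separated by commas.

C≡C triple bond → alkyne.
pendant –CONH2: carbonyl C bonded to C and N → amide.
pendant –CH2X: halogen on sp³ carbon → alkyl halide.
pendant –CONH2: carbonyl C bonded to C and N → amide.
–C(=O)– with carbon on both sides → ketone.
C–S–C linkage → sulfide (thioether).
pendant –CHO: carbonyl C bonded to C and H → aldehyde.
pendant –C6H5: benzene ring → arene.
pendant –CH2OH on an sp³ backbone C → alcohol.
–C(=O)NH2: carbonyl C bonded to C and to N → amide (the N is not a separate amine).

alcohol, aldehyde, alkyl halide, alkyne, amide, arene, ketone, sulfide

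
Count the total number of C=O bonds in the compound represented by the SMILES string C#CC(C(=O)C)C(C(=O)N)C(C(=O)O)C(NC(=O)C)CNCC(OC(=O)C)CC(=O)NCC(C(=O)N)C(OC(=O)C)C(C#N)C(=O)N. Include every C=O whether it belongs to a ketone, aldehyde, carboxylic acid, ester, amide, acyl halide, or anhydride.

CH(COCH3): ketone, 1 C=O (running total 1).
CH(CONH2): amide, 1 C=O (running total 2).
CH(COOH): carboxylic acid, 1 C=O (running total 3).
CH(NHCOCH3): amide, 1 C=O (running total 4).
CH(OCOCH3): ester, 1 C=O (running total 5).
CH2CONHCH2: amide, 1 C=O (running total 6).
CH(CONH2): amide, 1 C=O (running total 7).
CH(OCOCH3): ester, 1 C=O (running total 8).
CONH2: amide, 1 C=O (running total 9).

9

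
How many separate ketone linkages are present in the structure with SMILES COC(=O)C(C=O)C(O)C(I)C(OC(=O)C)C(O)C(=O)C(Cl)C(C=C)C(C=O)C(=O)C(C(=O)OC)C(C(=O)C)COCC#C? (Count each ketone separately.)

Taking each segment in turn:
  CH3OOC: CH3O–C(=O)–: carbonyl C bonded to C and to –OCH3 → ester (not ketone + ether).
  CH(CHO): pendant –CHO: carbonyl C bonded to C and H → aldehyde.
  CH(OH): –OH on an sp³ carbon → alcohol (secondary).
  CH(I): halogen on an sp³ carbon → alkyl halide.
  CH(OCOCH3): pendant –OC(=O)CH3: an acyloxy group → ester.
  CH(OH): –OH on an sp³ carbon → alcohol (secondary).
  CO: –C(=O)– with carbon on both sides → ketone.
  CH(Cl): halogen on an sp³ carbon → alkyl halide.
  CH(CH=CH2): pendant –CH=CH2: C=C double bond → alkene.
  CH(CHO): pendant –CHO: carbonyl C bonded to C and H → aldehyde.
  CO: –C(=O)– with carbon on both sides → ketone.
  CH(COOCH3): pendant –COOCH3: carbonyl C bonded to C and –OCH3 → ester.
  CH(COCH3): pendant –COCH3: carbonyl C bonded to two carbons → ketone.
  CH2OCH2: C–O–C with sp³ carbons on both sides and no adjacent C=O → ether.
  C≡CH: C≡C triple bond → alkyne.
Ketone appears at: CO, CO, CH(COCH3) → 3.

3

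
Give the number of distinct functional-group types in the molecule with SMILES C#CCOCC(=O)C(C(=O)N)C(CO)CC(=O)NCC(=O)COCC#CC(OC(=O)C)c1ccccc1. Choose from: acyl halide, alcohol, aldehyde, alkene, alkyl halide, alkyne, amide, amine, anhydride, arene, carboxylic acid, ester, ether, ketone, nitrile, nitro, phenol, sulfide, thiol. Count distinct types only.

7

Taking each segment in turn:
  HC≡C: C≡C triple bond → alkyne.
  CH2OCH2: C–O–C with sp³ carbons on both sides and no adjacent C=O → ether.
  CO: –C(=O)– with carbon on both sides → ketone.
  CH(CONH2): pendant –CONH2: carbonyl C bonded to C and N → amide.
  CH(CH2OH): pendant –CH2OH on an sp³ backbone C → alcohol.
  CH2CONHCH2: –C(=O)–N– linkage → amide (the N is not an amine).
  CO: –C(=O)– with carbon on both sides → ketone.
  CH2OCH2: C–O–C with sp³ carbons on both sides and no adjacent C=O → ether.
  C≡C: C≡C triple bond → alkyne.
  CH(OCOCH3): pendant –OC(=O)CH3: an acyloxy group → ester.
  C6H5: –C6H5 phenyl ring → arene.
Distinct types present: alcohol, alkyne, amide, arene, ester, ether, ketone.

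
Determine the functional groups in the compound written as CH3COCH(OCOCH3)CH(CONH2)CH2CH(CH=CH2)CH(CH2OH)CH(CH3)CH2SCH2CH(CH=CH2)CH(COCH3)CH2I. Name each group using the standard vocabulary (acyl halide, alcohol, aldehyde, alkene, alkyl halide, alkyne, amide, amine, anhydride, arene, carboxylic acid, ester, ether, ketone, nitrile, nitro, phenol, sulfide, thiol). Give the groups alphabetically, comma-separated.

alcohol, alkene, alkyl halide, amide, ester, ketone, sulfide

Working along the chain:
  CO: –C(=O)– with carbon on both sides → ketone.
  CH(OCOCH3): pendant –OC(=O)CH3: an acyloxy group → ester.
  CH(CONH2): pendant –CONH2: carbonyl C bonded to C and N → amide.
  CH(CH=CH2): pendant –CH=CH2: C=C double bond → alkene.
  CH(CH2OH): pendant –CH2OH on an sp³ backbone C → alcohol.
  CH2SCH2: C–S–C linkage → sulfide (thioether).
  CH(CH=CH2): pendant –CH=CH2: C=C double bond → alkene.
  CH(COCH3): pendant –COCH3: carbonyl C bonded to two carbons → ketone.
  CH2I: halogen on an sp³ carbon → alkyl halide.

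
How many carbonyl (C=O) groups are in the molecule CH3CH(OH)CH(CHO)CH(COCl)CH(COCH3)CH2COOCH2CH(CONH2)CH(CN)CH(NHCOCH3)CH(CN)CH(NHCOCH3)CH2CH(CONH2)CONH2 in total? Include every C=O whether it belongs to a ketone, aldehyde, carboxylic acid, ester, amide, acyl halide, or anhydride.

CH(CHO): aldehyde, 1 C=O (running total 1).
CH(COCl): acyl halide, 1 C=O (running total 2).
CH(COCH3): ketone, 1 C=O (running total 3).
CH2COOCH2: ester, 1 C=O (running total 4).
CH(CONH2): amide, 1 C=O (running total 5).
CH(NHCOCH3): amide, 1 C=O (running total 6).
CH(NHCOCH3): amide, 1 C=O (running total 7).
CH(CONH2): amide, 1 C=O (running total 8).
CONH2: amide, 1 C=O (running total 9).

9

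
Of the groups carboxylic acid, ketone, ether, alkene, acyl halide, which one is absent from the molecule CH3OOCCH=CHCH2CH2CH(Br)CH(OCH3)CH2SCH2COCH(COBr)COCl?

carboxylic acid

ketone: present (CO — –C(=O)– with carbon on both sides → ketone).
acyl halide: present (CH(COBr) — pendant –C(=O)X: carbonyl C bonded to C and halogen → acyl halide).
ether: present (CH(OCH3) — pendant –OCH3: C–O–C with sp³ C, no adjacent C=O → ether).
alkene: present (CH=CH — C=C double bond → alkene).
carboxylic acid: absent. In CH3OOC, the acyl oxygen is bonded to carbon (–O–C), not to H, so this is an ester.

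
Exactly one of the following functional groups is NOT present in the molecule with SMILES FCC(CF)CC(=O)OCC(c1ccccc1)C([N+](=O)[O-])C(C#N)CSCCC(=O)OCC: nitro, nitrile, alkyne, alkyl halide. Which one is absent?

alkyne

nitro: present (CH(NO2) — –NO2 on an sp³ carbon → nitro (the N=O is not a carbonyl)).
alkyl halide: present (FCH2 — halogen on an sp³ carbon → alkyl halide).
nitrile: present (CH(CN) — pendant –C≡N: nitrile).
alkyne: absent. In CH(CN), the triple bond is C≡N, not C≡C, so it is a nitrile.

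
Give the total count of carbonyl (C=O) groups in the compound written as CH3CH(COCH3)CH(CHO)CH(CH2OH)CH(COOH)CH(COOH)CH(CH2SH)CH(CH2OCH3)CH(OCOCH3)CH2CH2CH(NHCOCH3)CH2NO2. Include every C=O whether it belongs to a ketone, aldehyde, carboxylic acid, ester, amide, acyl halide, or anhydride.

CH(COCH3): ketone, 1 C=O (running total 1).
CH(CHO): aldehyde, 1 C=O (running total 2).
CH(COOH): carboxylic acid, 1 C=O (running total 3).
CH(COOH): carboxylic acid, 1 C=O (running total 4).
CH(OCOCH3): ester, 1 C=O (running total 5).
CH(NHCOCH3): amide, 1 C=O (running total 6).

6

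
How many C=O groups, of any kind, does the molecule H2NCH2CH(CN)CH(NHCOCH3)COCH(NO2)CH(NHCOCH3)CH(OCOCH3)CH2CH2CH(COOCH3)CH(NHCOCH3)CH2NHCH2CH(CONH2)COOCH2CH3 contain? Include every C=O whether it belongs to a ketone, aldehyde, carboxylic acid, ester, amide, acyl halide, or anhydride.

CH(NHCOCH3): amide, 1 C=O (running total 1).
CO: ketone, 1 C=O (running total 2).
CH(NHCOCH3): amide, 1 C=O (running total 3).
CH(OCOCH3): ester, 1 C=O (running total 4).
CH(COOCH3): ester, 1 C=O (running total 5).
CH(NHCOCH3): amide, 1 C=O (running total 6).
CH(CONH2): amide, 1 C=O (running total 7).
COOCH2CH3: ester, 1 C=O (running total 8).

8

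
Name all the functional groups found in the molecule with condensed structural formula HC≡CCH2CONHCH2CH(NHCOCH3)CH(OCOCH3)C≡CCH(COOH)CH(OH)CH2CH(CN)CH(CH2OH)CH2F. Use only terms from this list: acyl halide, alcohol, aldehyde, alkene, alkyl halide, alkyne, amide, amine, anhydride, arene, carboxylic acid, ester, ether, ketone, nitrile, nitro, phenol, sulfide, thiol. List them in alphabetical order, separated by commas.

Taking each segment in turn:
  HC≡C: C≡C triple bond → alkyne.
  CH2CONHCH2: –C(=O)–N– linkage → amide (the N is not an amine).
  CH(NHCOCH3): pendant –NHC(=O)CH3: N bonded to a carbonyl → amide (not amine).
  CH(OCOCH3): pendant –OC(=O)CH3: an acyloxy group → ester.
  C≡C: C≡C triple bond → alkyne.
  CH(COOH): pendant –COOH: carbonyl C bonded to C and –OH → carboxylic acid.
  CH(OH): –OH on an sp³ carbon → alcohol (secondary).
  CH(CN): pendant –C≡N: nitrile.
  CH(CH2OH): pendant –CH2OH on an sp³ backbone C → alcohol.
  CH2F: halogen on an sp³ carbon → alkyl halide.

alcohol, alkyl halide, alkyne, amide, carboxylic acid, ester, nitrile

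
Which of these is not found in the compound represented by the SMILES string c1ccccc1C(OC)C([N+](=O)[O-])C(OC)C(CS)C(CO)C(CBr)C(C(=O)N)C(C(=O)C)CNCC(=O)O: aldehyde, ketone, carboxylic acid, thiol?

carboxylic acid: present (COOH — –COOH: carbonyl C bonded to –OH and C → carboxylic acid (the –OH is not a separate alcohol)).
ketone: present (CH(COCH3) — pendant –COCH3: carbonyl C bonded to two carbons → ketone).
thiol: present (CH(CH2SH) — pendant –CH2SH → thiol).
aldehyde: absent. In CH(COCH3), the carbonyl carbon is bonded to two carbons, so it is a ketone, not an aldehyde. In COOH, the carbonyl carbon bears –OH, not –H, so it is a carboxylic acid.

aldehyde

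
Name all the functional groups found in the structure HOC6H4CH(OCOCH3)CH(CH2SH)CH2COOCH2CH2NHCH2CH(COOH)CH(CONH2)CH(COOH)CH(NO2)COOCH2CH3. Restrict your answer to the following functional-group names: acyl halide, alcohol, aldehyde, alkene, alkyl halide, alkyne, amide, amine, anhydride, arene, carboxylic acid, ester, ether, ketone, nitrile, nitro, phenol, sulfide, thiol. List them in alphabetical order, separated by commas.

–OH attached directly to an aromatic ring → phenol (not alcohol); the ring itself is an arene.
pendant –OC(=O)CH3: an acyloxy group → ester.
pendant –CH2SH → thiol.
–C(=O)–O–C with C on the carbonyl side → ester.
C–N–C with sp³ carbons and no adjacent C=O → amine (secondary).
pendant –COOH: carbonyl C bonded to C and –OH → carboxylic acid.
pendant –CONH2: carbonyl C bonded to C and N → amide.
pendant –COOH: carbonyl C bonded to C and –OH → carboxylic acid.
–NO2 on an sp³ carbon → nitro (the N=O is not a carbonyl).
–C(=O)OCH2CH3: carbonyl C bonded to C and to –OEt → ester.

amide, amine, arene, carboxylic acid, ester, nitro, phenol, thiol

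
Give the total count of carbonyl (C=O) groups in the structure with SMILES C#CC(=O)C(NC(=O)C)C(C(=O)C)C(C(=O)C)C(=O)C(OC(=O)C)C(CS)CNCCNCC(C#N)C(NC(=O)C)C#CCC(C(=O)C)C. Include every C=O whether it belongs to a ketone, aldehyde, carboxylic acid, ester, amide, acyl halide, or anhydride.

8

CO: ketone, 1 C=O (running total 1).
CH(NHCOCH3): amide, 1 C=O (running total 2).
CH(COCH3): ketone, 1 C=O (running total 3).
CH(COCH3): ketone, 1 C=O (running total 4).
CO: ketone, 1 C=O (running total 5).
CH(OCOCH3): ester, 1 C=O (running total 6).
CH(NHCOCH3): amide, 1 C=O (running total 7).
CH(COCH3): ketone, 1 C=O (running total 8).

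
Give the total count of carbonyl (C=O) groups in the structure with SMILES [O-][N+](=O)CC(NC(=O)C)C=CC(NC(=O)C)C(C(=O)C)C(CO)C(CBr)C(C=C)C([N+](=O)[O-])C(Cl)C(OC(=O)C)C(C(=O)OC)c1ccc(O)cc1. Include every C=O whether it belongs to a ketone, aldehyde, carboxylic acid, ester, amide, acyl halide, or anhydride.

5

CH(NHCOCH3): amide, 1 C=O (running total 1).
CH(NHCOCH3): amide, 1 C=O (running total 2).
CH(COCH3): ketone, 1 C=O (running total 3).
CH(OCOCH3): ester, 1 C=O (running total 4).
CH(COOCH3): ester, 1 C=O (running total 5).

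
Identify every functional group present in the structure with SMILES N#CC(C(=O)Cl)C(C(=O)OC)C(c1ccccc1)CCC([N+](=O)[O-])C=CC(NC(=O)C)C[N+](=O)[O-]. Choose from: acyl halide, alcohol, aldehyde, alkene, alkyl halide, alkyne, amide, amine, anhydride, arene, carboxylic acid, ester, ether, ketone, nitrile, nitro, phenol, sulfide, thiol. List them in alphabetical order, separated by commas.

Working along the chain:
  N≡C: N≡C–: carbon triple-bonded to nitrogen → nitrile.
  CH(COCl): pendant –C(=O)X: carbonyl C bonded to C and halogen → acyl halide.
  CH(COOCH3): pendant –COOCH3: carbonyl C bonded to C and –OCH3 → ester.
  CH(C6H5): pendant –C6H5: benzene ring → arene.
  CH(NO2): –NO2 on an sp³ carbon → nitro (the N=O is not a carbonyl).
  CH=CH: C=C double bond → alkene.
  CH(NHCOCH3): pendant –NHC(=O)CH3: N bonded to a carbonyl → amide (not amine).
  CH2NO2: –NO2 on carbon → nitro group.

acyl halide, alkene, amide, arene, ester, nitrile, nitro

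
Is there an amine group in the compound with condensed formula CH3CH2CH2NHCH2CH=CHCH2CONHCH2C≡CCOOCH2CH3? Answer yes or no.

yes

Reading the structure from left to right:
  CH2NHCH2: C–N–C with sp³ carbons and no adjacent C=O → amine (secondary).
  CH=CH: C=C double bond → alkene.
  CH2CONHCH2: –C(=O)–N– linkage → amide (the N is not an amine).
  C≡C: C≡C triple bond → alkyne.
  COOCH2CH3: –C(=O)OCH2CH3: carbonyl C bonded to C and to –OEt → ester.
The CH2NHCH2 segment supplies the amine: C–N–C with sp³ carbons and no adjacent C=O → amine (secondary).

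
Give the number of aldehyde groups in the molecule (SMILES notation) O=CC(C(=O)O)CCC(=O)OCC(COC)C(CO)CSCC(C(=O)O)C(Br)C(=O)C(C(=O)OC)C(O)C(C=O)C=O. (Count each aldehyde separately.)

3

Reading the structure from left to right:
  OHC: terminal –CHO: carbonyl C bonded to H and C → aldehyde.
  CH(COOH): pendant –COOH: carbonyl C bonded to C and –OH → carboxylic acid.
  CH2COOCH2: –C(=O)–O–C with C on the carbonyl side → ester.
  CH(CH2OCH3): pendant –CH2OCH3: C–O–C linkage → ether.
  CH(CH2OH): pendant –CH2OH on an sp³ backbone C → alcohol.
  CH2SCH2: C–S–C linkage → sulfide (thioether).
  CH(COOH): pendant –COOH: carbonyl C bonded to C and –OH → carboxylic acid.
  CH(Br): halogen on an sp³ carbon → alkyl halide.
  CO: –C(=O)– with carbon on both sides → ketone.
  CH(COOCH3): pendant –COOCH3: carbonyl C bonded to C and –OCH3 → ester.
  CH(OH): –OH on an sp³ carbon → alcohol (secondary).
  CH(CHO): pendant –CHO: carbonyl C bonded to C and H → aldehyde.
  CHO: terminal –CHO: carbonyl C bonded to H and C → aldehyde.
Aldehyde appears at: OHC, CH(CHO), CHO → 3.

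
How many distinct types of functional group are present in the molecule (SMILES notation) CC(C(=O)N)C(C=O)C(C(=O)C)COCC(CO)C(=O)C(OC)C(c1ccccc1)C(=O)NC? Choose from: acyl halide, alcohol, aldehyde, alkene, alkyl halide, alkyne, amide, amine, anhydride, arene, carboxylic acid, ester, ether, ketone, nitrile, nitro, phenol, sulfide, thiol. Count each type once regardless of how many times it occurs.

6

pendant –CONH2: carbonyl C bonded to C and N → amide.
pendant –CHO: carbonyl C bonded to C and H → aldehyde.
pendant –COCH3: carbonyl C bonded to two carbons → ketone.
C–O–C with sp³ carbons on both sides and no adjacent C=O → ether.
pendant –CH2OH on an sp³ backbone C → alcohol.
–C(=O)– with carbon on both sides → ketone.
pendant –OCH3: C–O–C with sp³ C, no adjacent C=O → ether.
pendant –C6H5: benzene ring → arene.
–C(=O)NHCH3: carbonyl C bonded to C and to N → amide (the N is not an amine).
Distinct types present: alcohol, aldehyde, amide, arene, ether, ketone.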